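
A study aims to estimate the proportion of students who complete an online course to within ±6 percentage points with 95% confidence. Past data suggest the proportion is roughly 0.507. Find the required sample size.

For a proportion with margin E = 0.06 at 95% confidence, z = 1.960.
n = p̂(1−p̂)(z/E)² = 0.507 × 0.493 × (1.960/0.06)² = 266.73
Round up: n = 267.

267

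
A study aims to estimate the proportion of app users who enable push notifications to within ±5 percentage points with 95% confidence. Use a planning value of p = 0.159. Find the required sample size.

For a proportion with margin E = 0.05 at 95% confidence, z = 1.960.
n = p̂(1−p̂)(z/E)² = 0.159 × 0.841 × (1.960/0.05)² = 205.48
Round up: n = 206.

206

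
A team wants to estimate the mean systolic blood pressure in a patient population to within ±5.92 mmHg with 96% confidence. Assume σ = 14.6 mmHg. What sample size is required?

For a mean, the margin of error is E = z·σ/√n, so n = (zσ/E)².
At 96% confidence, z = 2.054.
n = (2.054 × 14.6 / 5.92)² = 25.66
Round up: n = 26.

n = 26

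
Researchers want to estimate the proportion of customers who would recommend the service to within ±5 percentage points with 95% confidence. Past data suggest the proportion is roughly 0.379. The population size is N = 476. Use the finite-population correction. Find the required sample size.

For a proportion with margin E = 0.05 at 95% confidence, z = 1.960.
n = p̂(1−p̂)(z/E)² = 0.379 × 0.621 × (1.960/0.05)² = 361.66 — call this n₀.
Finite-population correction with N = 476: n = n₀ / (1 + (n₀−1)/N) = 361.66 / 1.758 = 205.72
Round up: n = 206.

206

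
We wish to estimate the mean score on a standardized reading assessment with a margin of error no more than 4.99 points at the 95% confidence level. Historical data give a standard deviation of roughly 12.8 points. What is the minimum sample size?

n = 26

For a mean, the margin of error is E = z·σ/√n, so n = (zσ/E)².
At 95% confidence, z = 1.960.
n = (1.960 × 12.8 / 4.99)² = 25.28
Round up: n = 26.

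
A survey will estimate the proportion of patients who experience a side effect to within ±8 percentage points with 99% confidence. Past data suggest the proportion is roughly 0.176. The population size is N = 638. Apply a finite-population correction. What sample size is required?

122

For a proportion with margin E = 0.08 at 99% confidence, z = 2.576.
n = p̂(1−p̂)(z/E)² = 0.176 × 0.824 × (2.576/0.08)² = 150.37 — call this n₀.
Finite-population correction with N = 638: n = n₀ / (1 + (n₀−1)/N) = 150.37 / 1.234 = 121.86
Round up: n = 122.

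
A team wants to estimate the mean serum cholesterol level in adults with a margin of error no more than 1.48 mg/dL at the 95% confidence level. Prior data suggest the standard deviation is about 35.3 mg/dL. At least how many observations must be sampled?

For a mean, the margin of error is E = z·σ/√n, so n = (zσ/E)².
At 95% confidence, z = 1.960.
n = (1.960 × 35.3 / 1.48)² = 2185.44
Round up: n = 2186.

2186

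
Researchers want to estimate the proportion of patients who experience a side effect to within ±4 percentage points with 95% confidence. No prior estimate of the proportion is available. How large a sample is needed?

For a proportion with margin E = 0.04 at 95% confidence, z = 1.960.
With no prior estimate, use p = 0.5, which maximizes p(1−p) at 0.25.
n = 0.25 × (z/E)² = 0.25 × (1.960/0.04)² = 600.25
Round up: n = 601.

n = 601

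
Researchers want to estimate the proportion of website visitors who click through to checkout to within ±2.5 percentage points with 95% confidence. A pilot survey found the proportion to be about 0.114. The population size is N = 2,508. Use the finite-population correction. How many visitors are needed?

For a proportion with margin E = 0.025 at 95% confidence, z = 1.960.
n = p̂(1−p̂)(z/E)² = 0.114 × 0.886 × (1.960/0.025)² = 620.83 — call this n₀.
Finite-population correction with N = 2,508: n = n₀ / (1 + (n₀−1)/N) = 620.83 / 1.247 = 497.86
Round up: n = 498.

498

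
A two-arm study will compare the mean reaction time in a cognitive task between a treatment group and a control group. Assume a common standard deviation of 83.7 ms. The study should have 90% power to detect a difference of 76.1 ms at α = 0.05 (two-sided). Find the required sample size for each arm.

26 per group

For two equal groups, n per group = 2·((z_{α/2} + z_β)·σ/δ)².
z_{α/2} = 1.960; z_β = 1.282 (power 90%).
n = 2 × (3.242 × 83.7 / 76.1)² = 2 × 12.71 = 25.42
Round up: n = 26 per group.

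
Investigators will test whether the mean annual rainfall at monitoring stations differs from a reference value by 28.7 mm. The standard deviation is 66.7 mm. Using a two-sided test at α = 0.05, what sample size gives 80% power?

n = 43

For a one-sample z-test, n = ((z_{α/2} + z_β)·σ/δ)².
z_{α/2} = 1.960 (two-sided α = 0.05); z_β = 0.842 (power 80% → β = 0.2).
n = (2.802 × 66.7 / 28.7)² = 42.41
Round up: n = 43.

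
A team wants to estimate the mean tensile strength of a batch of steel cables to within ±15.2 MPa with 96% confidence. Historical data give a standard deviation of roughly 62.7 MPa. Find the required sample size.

For a mean, the margin of error is E = z·σ/√n, so n = (zσ/E)².
At 96% confidence, z = 2.054.
n = (2.054 × 62.7 / 15.2)² = 71.79
Round up: n = 72.

n = 72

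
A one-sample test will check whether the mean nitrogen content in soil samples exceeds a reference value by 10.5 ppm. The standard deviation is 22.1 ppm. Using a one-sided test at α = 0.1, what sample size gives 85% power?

n = 24

For a one-sample z-test, n = ((z_α + z_β)·σ/δ)².
z_α = 1.282 (one-sided α = 0.1); z_β = 1.036 (power 85% → β = 0.15).
n = (2.318 × 22.1 / 10.5)² = 23.80
Round up: n = 24.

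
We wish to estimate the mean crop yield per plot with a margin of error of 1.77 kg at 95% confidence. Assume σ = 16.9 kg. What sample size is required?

351

For a mean, the margin of error is E = z·σ/√n, so n = (zσ/E)².
At 95% confidence, z = 1.960.
n = (1.960 × 16.9 / 1.77)² = 350.22
Round up: n = 351.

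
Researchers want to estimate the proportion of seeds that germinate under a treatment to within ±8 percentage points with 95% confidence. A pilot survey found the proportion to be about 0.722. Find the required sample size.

For a proportion with margin E = 0.08 at 95% confidence, z = 1.960.
n = p̂(1−p̂)(z/E)² = 0.722 × 0.278 × (1.960/0.08)² = 120.48
Round up: n = 121.

n = 121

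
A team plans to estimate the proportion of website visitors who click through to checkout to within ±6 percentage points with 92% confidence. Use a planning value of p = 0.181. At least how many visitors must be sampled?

For a proportion with margin E = 0.06 at 92% confidence, z = 1.751.
n = p̂(1−p̂)(z/E)² = 0.181 × 0.819 × (1.751/0.06)² = 126.25
Round up: n = 127.

127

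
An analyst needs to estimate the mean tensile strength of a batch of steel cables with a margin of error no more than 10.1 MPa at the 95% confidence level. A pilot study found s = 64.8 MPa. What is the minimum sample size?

159

For a mean, the margin of error is E = z·σ/√n, so n = (zσ/E)².
At 95% confidence, z = 1.960.
n = (1.960 × 64.8 / 10.1)² = 158.13
Round up: n = 159.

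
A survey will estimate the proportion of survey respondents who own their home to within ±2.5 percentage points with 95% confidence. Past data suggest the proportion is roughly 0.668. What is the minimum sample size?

For a proportion with margin E = 0.025 at 95% confidence, z = 1.960.
n = p̂(1−p̂)(z/E)² = 0.668 × 0.332 × (1.960/0.025)² = 1363.16
Round up: n = 1364.

1364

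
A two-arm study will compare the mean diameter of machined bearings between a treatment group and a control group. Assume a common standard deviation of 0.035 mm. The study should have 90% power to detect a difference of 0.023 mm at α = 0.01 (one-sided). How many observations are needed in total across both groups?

122 total

For two equal groups, n per group = 2·((z_α + z_β)·σ/δ)².
z_α = 2.326; z_β = 1.282 (power 90%).
n = 2 × (3.608 × 0.035 / 0.023)² = 2 × 30.14 = 60.28
Round up: n = 61 per group.
Total across both groups: 2 × 61 = 122.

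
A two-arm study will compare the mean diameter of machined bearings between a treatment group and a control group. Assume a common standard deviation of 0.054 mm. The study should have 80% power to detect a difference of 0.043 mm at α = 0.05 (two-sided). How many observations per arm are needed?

For two equal groups, n per group = 2·((z_{α/2} + z_β)·σ/δ)².
z_{α/2} = 1.960; z_β = 0.842 (power 80%).
n = 2 × (2.802 × 0.054 / 0.043)² = 2 × 12.38 = 24.76
Round up: n = 25 per group.

25 per group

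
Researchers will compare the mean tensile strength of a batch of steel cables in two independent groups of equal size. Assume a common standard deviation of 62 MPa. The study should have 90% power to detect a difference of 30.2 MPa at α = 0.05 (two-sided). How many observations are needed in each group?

For two equal groups, n per group = 2·((z_{α/2} + z_β)·σ/δ)².
z_{α/2} = 1.960; z_β = 1.282 (power 90%).
n = 2 × (3.242 × 62 / 30.2)² = 2 × 44.30 = 88.60
Round up: n = 89 per group.

89 per group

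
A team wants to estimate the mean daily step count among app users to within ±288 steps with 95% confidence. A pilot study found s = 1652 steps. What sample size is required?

For a mean, the margin of error is E = z·σ/√n, so n = (zσ/E)².
At 95% confidence, z = 1.960.
n = (1.960 × 1652 / 288)² = 126.40
Round up: n = 127.

127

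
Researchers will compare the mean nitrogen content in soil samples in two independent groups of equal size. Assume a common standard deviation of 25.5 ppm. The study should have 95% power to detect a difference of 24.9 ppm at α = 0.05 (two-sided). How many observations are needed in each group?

For two equal groups, n per group = 2·((z_{α/2} + z_β)·σ/δ)².
z_{α/2} = 1.960; z_β = 1.645 (power 95%).
n = 2 × (3.605 × 25.5 / 24.9)² = 2 × 13.63 = 27.26
Round up: n = 28 per group.

28 per group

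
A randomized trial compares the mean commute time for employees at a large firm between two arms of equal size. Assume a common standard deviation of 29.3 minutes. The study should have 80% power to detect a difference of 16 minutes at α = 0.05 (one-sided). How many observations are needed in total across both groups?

For two equal groups, n per group = 2·((z_α + z_β)·σ/δ)².
z_α = 1.645; z_β = 0.842 (power 80%).
n = 2 × (2.487 × 29.3 / 16)² = 2 × 20.74 = 41.48
Round up: n = 42 per group.
Total across both groups: 2 × 42 = 84.

84 total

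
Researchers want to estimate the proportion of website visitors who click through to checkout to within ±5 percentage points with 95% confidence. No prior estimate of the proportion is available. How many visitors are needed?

For a proportion with margin E = 0.05 at 95% confidence, z = 1.960.
With no prior estimate, use p = 0.5, which maximizes p(1−p) at 0.25.
n = 0.25 × (z/E)² = 0.25 × (1.960/0.05)² = 384.16
Round up: n = 385.

385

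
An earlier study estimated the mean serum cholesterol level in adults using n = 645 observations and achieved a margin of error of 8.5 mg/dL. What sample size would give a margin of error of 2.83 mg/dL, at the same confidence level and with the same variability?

5819

Margin of error scales as 1/√n, so n₂ = n₁·(E₁/E₂)².
n₂ = 645 × (8.5/2.83)² = 645 × 9.021 = 5818.55
Round up: n₂ = 5819.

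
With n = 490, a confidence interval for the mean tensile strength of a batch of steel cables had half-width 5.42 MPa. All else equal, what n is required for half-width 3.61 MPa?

1105

Margin of error scales as 1/√n, so n₂ = n₁·(E₁/E₂)².
n₂ = 490 × (5.42/3.61)² = 490 × 2.254 = 1104.46
Round up: n₂ = 1105.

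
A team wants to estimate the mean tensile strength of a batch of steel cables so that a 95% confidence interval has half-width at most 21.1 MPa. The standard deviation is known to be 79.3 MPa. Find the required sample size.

55

For a mean, the margin of error is E = z·σ/√n, so n = (zσ/E)².
At 95% confidence, z = 1.960.
n = (1.960 × 79.3 / 21.1)² = 54.26
Round up: n = 55.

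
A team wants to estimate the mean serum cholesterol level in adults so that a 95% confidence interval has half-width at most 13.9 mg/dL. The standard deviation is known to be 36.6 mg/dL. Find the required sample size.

27

For a mean, the margin of error is E = z·σ/√n, so n = (zσ/E)².
At 95% confidence, z = 1.960.
n = (1.960 × 36.6 / 13.9)² = 26.63
Round up: n = 27.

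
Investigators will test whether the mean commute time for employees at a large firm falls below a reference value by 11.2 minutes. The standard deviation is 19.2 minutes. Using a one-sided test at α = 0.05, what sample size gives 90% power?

n = 26

For a one-sample z-test, n = ((z_α + z_β)·σ/δ)².
z_α = 1.645 (one-sided α = 0.05); z_β = 1.282 (power 90% → β = 0.1).
n = (2.927 × 19.2 / 11.2)² = 25.18
Round up: n = 26.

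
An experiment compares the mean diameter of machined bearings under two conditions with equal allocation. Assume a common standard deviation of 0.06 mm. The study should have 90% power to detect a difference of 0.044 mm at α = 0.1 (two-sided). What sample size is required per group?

For two equal groups, n per group = 2·((z_{α/2} + z_β)·σ/δ)².
z_{α/2} = 1.645; z_β = 1.282 (power 90%).
n = 2 × (2.927 × 0.06 / 0.044)² = 2 × 15.93 = 31.86
Round up: n = 32 per group.

32 per group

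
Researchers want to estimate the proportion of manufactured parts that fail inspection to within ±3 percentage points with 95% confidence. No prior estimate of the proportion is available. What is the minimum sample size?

1068

For a proportion with margin E = 0.03 at 95% confidence, z = 1.960.
With no prior estimate, use p = 0.5, which maximizes p(1−p) at 0.25.
n = 0.25 × (z/E)² = 0.25 × (1.960/0.03)² = 1067.11
Round up: n = 1068.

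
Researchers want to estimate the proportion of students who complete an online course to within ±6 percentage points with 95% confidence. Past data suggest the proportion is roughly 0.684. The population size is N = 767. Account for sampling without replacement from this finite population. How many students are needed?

For a proportion with margin E = 0.06 at 95% confidence, z = 1.960.
n = p̂(1−p̂)(z/E)² = 0.684 × 0.316 × (1.960/0.06)² = 230.65 — call this n₀.
Finite-population correction with N = 767: n = n₀ / (1 + (n₀−1)/N) = 230.65 / 1.299 = 177.56
Round up: n = 178.

n = 178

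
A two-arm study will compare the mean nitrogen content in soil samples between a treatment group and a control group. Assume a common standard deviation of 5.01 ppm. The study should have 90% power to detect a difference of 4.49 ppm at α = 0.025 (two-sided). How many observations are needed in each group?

For two equal groups, n per group = 2·((z_{α/2} + z_β)·σ/δ)².
z_{α/2} = 2.241; z_β = 1.282 (power 90%).
n = 2 × (3.523 × 5.01 / 4.49)² = 2 × 15.45 = 30.90
Round up: n = 31 per group.

31 per group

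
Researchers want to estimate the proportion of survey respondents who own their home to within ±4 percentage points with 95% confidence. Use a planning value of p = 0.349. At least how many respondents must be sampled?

546

For a proportion with margin E = 0.04 at 95% confidence, z = 1.960.
n = p̂(1−p̂)(z/E)² = 0.349 × 0.651 × (1.960/0.04)² = 545.50
Round up: n = 546.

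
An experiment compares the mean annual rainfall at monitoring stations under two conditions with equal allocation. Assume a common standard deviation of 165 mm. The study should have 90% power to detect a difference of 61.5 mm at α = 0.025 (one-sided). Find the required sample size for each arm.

For two equal groups, n per group = 2·((z_α + z_β)·σ/δ)².
z_α = 1.960; z_β = 1.282 (power 90%).
n = 2 × (3.242 × 165 / 61.5)² = 2 × 75.66 = 151.32
Round up: n = 152 per group.

152 per group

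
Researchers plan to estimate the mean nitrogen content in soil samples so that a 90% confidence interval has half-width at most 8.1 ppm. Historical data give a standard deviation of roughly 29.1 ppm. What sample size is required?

For a mean, the margin of error is E = z·σ/√n, so n = (zσ/E)².
At 90% confidence, z = 1.645.
n = (1.645 × 29.1 / 8.1)² = 34.93
Round up: n = 35.

35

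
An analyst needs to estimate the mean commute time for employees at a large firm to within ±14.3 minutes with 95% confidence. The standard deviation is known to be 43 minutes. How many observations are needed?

35

For a mean, the margin of error is E = z·σ/√n, so n = (zσ/E)².
At 95% confidence, z = 1.960.
n = (1.960 × 43 / 14.3)² = 34.74
Round up: n = 35.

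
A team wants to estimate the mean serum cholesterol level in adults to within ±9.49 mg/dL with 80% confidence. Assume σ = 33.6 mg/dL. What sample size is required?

21

For a mean, the margin of error is E = z·σ/√n, so n = (zσ/E)².
At 80% confidence, z = 1.282.
n = (1.282 × 33.6 / 9.49)² = 20.60
Round up: n = 21.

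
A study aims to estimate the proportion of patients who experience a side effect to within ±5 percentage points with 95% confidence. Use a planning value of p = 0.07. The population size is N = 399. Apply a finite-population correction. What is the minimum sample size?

For a proportion with margin E = 0.05 at 95% confidence, z = 1.960.
n = p̂(1−p̂)(z/E)² = 0.07 × 0.93 × (1.960/0.05)² = 100.04 — call this n₀.
Finite-population correction with N = 399: n = n₀ / (1 + (n₀−1)/N) = 100.04 / 1.248 = 80.16
Round up: n = 81.

81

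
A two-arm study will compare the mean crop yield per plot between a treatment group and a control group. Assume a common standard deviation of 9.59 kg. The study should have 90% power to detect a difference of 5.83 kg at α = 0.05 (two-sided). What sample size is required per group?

For two equal groups, n per group = 2·((z_{α/2} + z_β)·σ/δ)².
z_{α/2} = 1.960; z_β = 1.282 (power 90%).
n = 2 × (3.242 × 9.59 / 5.83)² = 2 × 28.44 = 56.88
Round up: n = 57 per group.

57 per group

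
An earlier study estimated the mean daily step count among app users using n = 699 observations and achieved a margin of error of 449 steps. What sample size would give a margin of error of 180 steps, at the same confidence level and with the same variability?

n = 4350

Margin of error scales as 1/√n, so n₂ = n₁·(E₁/E₂)².
n₂ = 699 × (449/180)² = 699 × 6.222 = 4349.18
Round up: n₂ = 4350.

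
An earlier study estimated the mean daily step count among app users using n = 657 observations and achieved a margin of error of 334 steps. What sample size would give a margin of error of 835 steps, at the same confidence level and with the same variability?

Margin of error scales as 1/√n, so n₂ = n₁·(E₁/E₂)².
n₂ = 657 × (334/835)² = 657 × 0.16 = 105.12
Round up: n₂ = 106.

n = 106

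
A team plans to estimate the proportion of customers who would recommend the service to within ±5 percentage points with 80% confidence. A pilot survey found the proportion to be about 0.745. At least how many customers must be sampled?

125

For a proportion with margin E = 0.05 at 80% confidence, z = 1.282.
n = p̂(1−p̂)(z/E)² = 0.745 × 0.255 × (1.282/0.05)² = 124.89
Round up: n = 125.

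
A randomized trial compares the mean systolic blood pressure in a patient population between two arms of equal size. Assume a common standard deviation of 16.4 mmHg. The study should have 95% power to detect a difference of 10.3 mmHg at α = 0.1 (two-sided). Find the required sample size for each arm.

For two equal groups, n per group = 2·((z_{α/2} + z_β)·σ/δ)².
z_{α/2} = 1.645; z_β = 1.645 (power 95%).
n = 2 × (3.290 × 16.4 / 10.3)² = 2 × 27.44 = 54.88
Round up: n = 55 per group.

55 per group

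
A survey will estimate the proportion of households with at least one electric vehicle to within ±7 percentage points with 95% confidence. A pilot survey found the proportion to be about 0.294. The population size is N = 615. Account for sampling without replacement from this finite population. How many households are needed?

129

For a proportion with margin E = 0.07 at 95% confidence, z = 1.960.
n = p̂(1−p̂)(z/E)² = 0.294 × 0.706 × (1.960/0.07)² = 162.73 — call this n₀.
Finite-population correction with N = 615: n = n₀ / (1 + (n₀−1)/N) = 162.73 / 1.263 = 128.84
Round up: n = 129.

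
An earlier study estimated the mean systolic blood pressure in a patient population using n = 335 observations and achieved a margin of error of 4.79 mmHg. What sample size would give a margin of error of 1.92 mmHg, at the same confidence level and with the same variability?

n = 2086

Margin of error scales as 1/√n, so n₂ = n₁·(E₁/E₂)².
n₂ = 335 × (4.79/1.92)² = 335 × 6.224 = 2085.04
Round up: n₂ = 2086.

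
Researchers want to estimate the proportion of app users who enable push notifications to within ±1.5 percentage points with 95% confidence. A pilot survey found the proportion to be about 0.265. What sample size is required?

For a proportion with margin E = 0.015 at 95% confidence, z = 1.960.
n = p̂(1−p̂)(z/E)² = 0.265 × 0.735 × (1.960/0.015)² = 3325.55
Round up: n = 3326.

n = 3326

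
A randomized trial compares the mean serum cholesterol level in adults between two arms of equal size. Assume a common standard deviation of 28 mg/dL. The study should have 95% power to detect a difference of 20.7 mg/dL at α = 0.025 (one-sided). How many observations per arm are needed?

48 per group

For two equal groups, n per group = 2·((z_α + z_β)·σ/δ)².
z_α = 1.960; z_β = 1.645 (power 95%).
n = 2 × (3.605 × 28 / 20.7)² = 2 × 23.78 = 47.56
Round up: n = 48 per group.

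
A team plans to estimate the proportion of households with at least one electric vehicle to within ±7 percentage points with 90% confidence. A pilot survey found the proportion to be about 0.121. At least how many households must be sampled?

For a proportion with margin E = 0.07 at 90% confidence, z = 1.645.
n = p̂(1−p̂)(z/E)² = 0.121 × 0.879 × (1.645/0.07)² = 58.74
Round up: n = 59.

59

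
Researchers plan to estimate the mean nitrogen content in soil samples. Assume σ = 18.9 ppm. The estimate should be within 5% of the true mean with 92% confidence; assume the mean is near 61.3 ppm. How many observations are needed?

For a mean, the margin of error is E = z·σ/√n, so n = (zσ/E)².
At 92% confidence, z = 1.751.
E = 5% of 61.3 = 3.065 ppm.
n = (1.751 × 18.9 / 3.065)² = 116.58
Round up: n = 117.

117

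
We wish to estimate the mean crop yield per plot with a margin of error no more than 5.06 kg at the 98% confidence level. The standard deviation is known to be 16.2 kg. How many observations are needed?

For a mean, the margin of error is E = z·σ/√n, so n = (zσ/E)².
At 98% confidence, z = 2.326.
n = (2.326 × 16.2 / 5.06)² = 55.46
Round up: n = 56.

56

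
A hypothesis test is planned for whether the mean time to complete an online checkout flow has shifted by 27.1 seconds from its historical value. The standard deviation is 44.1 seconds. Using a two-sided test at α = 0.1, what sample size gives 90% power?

For a one-sample z-test, n = ((z_{α/2} + z_β)·σ/δ)².
z_{α/2} = 1.645 (two-sided α = 0.1); z_β = 1.282 (power 90% → β = 0.1).
n = (2.927 × 44.1 / 27.1)² = 22.69
Round up: n = 23.

23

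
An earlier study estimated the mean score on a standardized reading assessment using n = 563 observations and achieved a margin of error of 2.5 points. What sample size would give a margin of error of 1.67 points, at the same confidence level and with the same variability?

Margin of error scales as 1/√n, so n₂ = n₁·(E₁/E₂)².
n₂ = 563 × (2.5/1.67)² = 563 × 2.241 = 1261.68
Round up: n₂ = 1262.

1262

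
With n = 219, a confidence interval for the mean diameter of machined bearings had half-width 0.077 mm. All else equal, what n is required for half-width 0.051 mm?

n = 500

Margin of error scales as 1/√n, so n₂ = n₁·(E₁/E₂)².
n₂ = 219 × (0.077/0.051)² = 219 × 2.28 = 499.32
Round up: n₂ = 500.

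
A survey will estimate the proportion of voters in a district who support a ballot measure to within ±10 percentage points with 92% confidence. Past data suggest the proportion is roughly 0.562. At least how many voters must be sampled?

For a proportion with margin E = 0.1 at 92% confidence, z = 1.751.
n = p̂(1−p̂)(z/E)² = 0.562 × 0.438 × (1.751/0.1)² = 75.47
Round up: n = 76.

76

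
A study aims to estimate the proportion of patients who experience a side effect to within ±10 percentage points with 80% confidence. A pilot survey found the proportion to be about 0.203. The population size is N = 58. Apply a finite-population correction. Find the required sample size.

19

For a proportion with margin E = 0.1 at 80% confidence, z = 1.282.
n = p̂(1−p̂)(z/E)² = 0.203 × 0.797 × (1.282/0.1)² = 26.59 — call this n₀.
Finite-population correction with N = 58: n = n₀ / (1 + (n₀−1)/N) = 26.59 / 1.441 = 18.45
Round up: n = 19.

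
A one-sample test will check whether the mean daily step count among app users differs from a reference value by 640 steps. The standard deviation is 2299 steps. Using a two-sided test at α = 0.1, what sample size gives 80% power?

For a one-sample z-test, n = ((z_{α/2} + z_β)·σ/δ)².
z_{α/2} = 1.645 (two-sided α = 0.1); z_β = 0.842 (power 80% → β = 0.2).
n = (2.487 × 2299 / 640)² = 79.81
Round up: n = 80.

80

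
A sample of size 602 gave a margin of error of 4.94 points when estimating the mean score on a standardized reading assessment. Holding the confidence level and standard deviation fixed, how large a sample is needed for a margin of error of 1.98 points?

Margin of error scales as 1/√n, so n₂ = n₁·(E₁/E₂)².
n₂ = 602 × (4.94/1.98)² = 602 × 6.225 = 3747.45
Round up: n₂ = 3748.

3748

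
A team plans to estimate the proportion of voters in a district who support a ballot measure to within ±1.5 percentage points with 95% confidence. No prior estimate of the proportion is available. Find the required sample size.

For a proportion with margin E = 0.015 at 95% confidence, z = 1.960.
With no prior estimate, use p = 0.5, which maximizes p(1−p) at 0.25.
n = 0.25 × (z/E)² = 0.25 × (1.960/0.015)² = 4268.44
Round up: n = 4269.

4269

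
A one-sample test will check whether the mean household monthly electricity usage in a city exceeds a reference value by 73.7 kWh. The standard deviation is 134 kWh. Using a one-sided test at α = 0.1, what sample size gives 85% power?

18

For a one-sample z-test, n = ((z_α + z_β)·σ/δ)².
z_α = 1.282 (one-sided α = 0.1); z_β = 1.036 (power 85% → β = 0.15).
n = (2.318 × 134 / 73.7)² = 17.76
Round up: n = 18.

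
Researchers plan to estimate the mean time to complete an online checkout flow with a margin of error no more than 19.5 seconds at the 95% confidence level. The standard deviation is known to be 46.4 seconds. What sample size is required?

n = 22

For a mean, the margin of error is E = z·σ/√n, so n = (zσ/E)².
At 95% confidence, z = 1.960.
n = (1.960 × 46.4 / 19.5)² = 21.75
Round up: n = 22.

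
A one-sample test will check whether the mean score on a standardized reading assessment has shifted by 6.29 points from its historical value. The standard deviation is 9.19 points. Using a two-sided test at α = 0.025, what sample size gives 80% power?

21

For a one-sample z-test, n = ((z_{α/2} + z_β)·σ/δ)².
z_{α/2} = 2.241 (two-sided α = 0.025); z_β = 0.842 (power 80% → β = 0.2).
n = (3.083 × 9.19 / 6.29)² = 20.29
Round up: n = 21.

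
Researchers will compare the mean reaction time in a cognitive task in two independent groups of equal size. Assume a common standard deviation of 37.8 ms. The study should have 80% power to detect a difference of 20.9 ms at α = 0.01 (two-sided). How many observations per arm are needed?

For two equal groups, n per group = 2·((z_{α/2} + z_β)·σ/δ)².
z_{α/2} = 2.576; z_β = 0.842 (power 80%).
n = 2 × (3.418 × 37.8 / 20.9)² = 2 × 38.22 = 76.44
Round up: n = 77 per group.

77 per group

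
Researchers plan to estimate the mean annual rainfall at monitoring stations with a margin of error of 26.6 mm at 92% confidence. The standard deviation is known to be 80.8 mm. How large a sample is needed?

For a mean, the margin of error is E = z·σ/√n, so n = (zσ/E)².
At 92% confidence, z = 1.751.
n = (1.751 × 80.8 / 26.6)² = 28.29
Round up: n = 29.

29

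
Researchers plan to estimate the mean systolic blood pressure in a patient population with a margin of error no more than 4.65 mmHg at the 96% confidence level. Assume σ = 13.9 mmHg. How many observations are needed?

38

For a mean, the margin of error is E = z·σ/√n, so n = (zσ/E)².
At 96% confidence, z = 2.054.
n = (2.054 × 13.9 / 4.65)² = 37.70
Round up: n = 38.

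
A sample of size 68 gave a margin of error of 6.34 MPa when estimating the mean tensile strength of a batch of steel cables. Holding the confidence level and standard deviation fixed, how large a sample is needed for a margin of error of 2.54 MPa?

424

Margin of error scales as 1/√n, so n₂ = n₁·(E₁/E₂)².
n₂ = 68 × (6.34/2.54)² = 68 × 6.23 = 423.64
Round up: n₂ = 424.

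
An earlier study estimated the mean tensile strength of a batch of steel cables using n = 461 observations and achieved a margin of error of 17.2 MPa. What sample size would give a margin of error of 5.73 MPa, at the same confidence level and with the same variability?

Margin of error scales as 1/√n, so n₂ = n₁·(E₁/E₂)².
n₂ = 461 × (17.2/5.73)² = 461 × 9.01 = 4153.61
Round up: n₂ = 4154.

4154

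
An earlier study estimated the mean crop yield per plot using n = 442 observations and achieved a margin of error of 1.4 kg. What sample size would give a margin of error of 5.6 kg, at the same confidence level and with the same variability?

Margin of error scales as 1/√n, so n₂ = n₁·(E₁/E₂)².
n₂ = 442 × (1.4/5.6)² = 442 × 0.0625 = 27.62
Round up: n₂ = 28.

28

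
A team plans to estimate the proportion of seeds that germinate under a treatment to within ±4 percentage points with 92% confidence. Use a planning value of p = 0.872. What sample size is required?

214

For a proportion with margin E = 0.04 at 92% confidence, z = 1.751.
n = p̂(1−p̂)(z/E)² = 0.872 × 0.128 × (1.751/0.04)² = 213.88
Round up: n = 214.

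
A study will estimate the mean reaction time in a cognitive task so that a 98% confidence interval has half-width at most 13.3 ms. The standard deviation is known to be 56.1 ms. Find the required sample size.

97

For a mean, the margin of error is E = z·σ/√n, so n = (zσ/E)².
At 98% confidence, z = 2.326.
n = (2.326 × 56.1 / 13.3)² = 96.26
Round up: n = 97.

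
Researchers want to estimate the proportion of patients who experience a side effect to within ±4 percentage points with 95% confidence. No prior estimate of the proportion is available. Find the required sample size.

For a proportion with margin E = 0.04 at 95% confidence, z = 1.960.
With no prior estimate, use p = 0.5, which maximizes p(1−p) at 0.25.
n = 0.25 × (z/E)² = 0.25 × (1.960/0.04)² = 600.25
Round up: n = 601.

601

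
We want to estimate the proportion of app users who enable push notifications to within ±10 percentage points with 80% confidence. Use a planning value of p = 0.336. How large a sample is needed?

For a proportion with margin E = 0.1 at 80% confidence, z = 1.282.
n = p̂(1−p̂)(z/E)² = 0.336 × 0.664 × (1.282/0.1)² = 36.67
Round up: n = 37.

37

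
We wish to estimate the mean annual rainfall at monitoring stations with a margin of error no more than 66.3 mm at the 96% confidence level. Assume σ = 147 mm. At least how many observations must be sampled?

21

For a mean, the margin of error is E = z·σ/√n, so n = (zσ/E)².
At 96% confidence, z = 2.054.
n = (2.054 × 147 / 66.3)² = 20.74
Round up: n = 21.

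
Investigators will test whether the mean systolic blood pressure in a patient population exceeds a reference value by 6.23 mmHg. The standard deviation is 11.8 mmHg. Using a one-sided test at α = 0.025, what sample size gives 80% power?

For a one-sample z-test, n = ((z_α + z_β)·σ/δ)².
z_α = 1.960 (one-sided α = 0.025); z_β = 0.842 (power 80% → β = 0.2).
n = (2.802 × 11.8 / 6.23)² = 28.17
Round up: n = 29.

29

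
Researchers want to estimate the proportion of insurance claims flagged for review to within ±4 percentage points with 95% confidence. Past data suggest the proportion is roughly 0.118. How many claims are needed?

For a proportion with margin E = 0.04 at 95% confidence, z = 1.960.
n = p̂(1−p̂)(z/E)² = 0.118 × 0.882 × (1.960/0.04)² = 249.89
Round up: n = 250.

250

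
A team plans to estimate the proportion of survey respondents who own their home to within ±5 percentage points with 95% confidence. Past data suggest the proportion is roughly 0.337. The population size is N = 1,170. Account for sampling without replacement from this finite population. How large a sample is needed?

For a proportion with margin E = 0.05 at 95% confidence, z = 1.960.
n = p̂(1−p̂)(z/E)² = 0.337 × 0.663 × (1.960/0.05)² = 343.33 — call this n₀.
Finite-population correction with N = 1,170: n = n₀ / (1 + (n₀−1)/N) = 343.33 / 1.293 = 265.53
Round up: n = 266.

266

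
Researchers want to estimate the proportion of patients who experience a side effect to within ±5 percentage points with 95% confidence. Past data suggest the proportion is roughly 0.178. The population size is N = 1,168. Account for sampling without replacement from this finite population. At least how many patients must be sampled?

189

For a proportion with margin E = 0.05 at 95% confidence, z = 1.960.
n = p̂(1−p̂)(z/E)² = 0.178 × 0.822 × (1.960/0.05)² = 224.84 — call this n₀.
Finite-population correction with N = 1,168: n = n₀ / (1 + (n₀−1)/N) = 224.84 / 1.192 = 188.62
Round up: n = 189.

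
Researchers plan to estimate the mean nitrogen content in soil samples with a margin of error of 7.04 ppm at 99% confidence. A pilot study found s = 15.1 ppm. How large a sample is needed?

31

For a mean, the margin of error is E = z·σ/√n, so n = (zσ/E)².
At 99% confidence, z = 2.576.
n = (2.576 × 15.1 / 7.04)² = 30.53
Round up: n = 31.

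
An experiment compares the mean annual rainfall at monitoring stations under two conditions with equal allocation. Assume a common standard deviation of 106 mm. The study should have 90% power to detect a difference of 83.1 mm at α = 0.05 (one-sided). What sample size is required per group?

For two equal groups, n per group = 2·((z_α + z_β)·σ/δ)².
z_α = 1.645; z_β = 1.282 (power 90%).
n = 2 × (2.927 × 106 / 83.1)² = 2 × 13.94 = 27.88
Round up: n = 28 per group.

28 per group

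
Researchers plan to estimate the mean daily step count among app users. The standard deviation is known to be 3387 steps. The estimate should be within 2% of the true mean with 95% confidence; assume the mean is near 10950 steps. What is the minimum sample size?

For a mean, the margin of error is E = z·σ/√n, so n = (zσ/E)².
At 95% confidence, z = 1.960.
E = 2% of 10950 = 219 steps.
n = (1.960 × 3387 / 219)² = 918.87
Round up: n = 919.

919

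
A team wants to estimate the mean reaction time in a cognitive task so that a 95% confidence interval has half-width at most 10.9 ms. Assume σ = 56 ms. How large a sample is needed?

102

For a mean, the margin of error is E = z·σ/√n, so n = (zσ/E)².
At 95% confidence, z = 1.960.
n = (1.960 × 56 / 10.9)² = 101.40
Round up: n = 102.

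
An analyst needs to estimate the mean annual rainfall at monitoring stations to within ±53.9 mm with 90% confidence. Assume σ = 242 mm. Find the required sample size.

For a mean, the margin of error is E = z·σ/√n, so n = (zσ/E)².
At 90% confidence, z = 1.645.
n = (1.645 × 242 / 53.9)² = 54.55
Round up: n = 55.

55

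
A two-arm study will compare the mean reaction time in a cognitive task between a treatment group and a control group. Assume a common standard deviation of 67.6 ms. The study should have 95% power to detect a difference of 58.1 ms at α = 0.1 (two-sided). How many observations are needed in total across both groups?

60 total

For two equal groups, n per group = 2·((z_{α/2} + z_β)·σ/δ)².
z_{α/2} = 1.645; z_β = 1.645 (power 95%).
n = 2 × (3.290 × 67.6 / 58.1)² = 2 × 14.65 = 29.30
Round up: n = 30 per group.
Total across both groups: 2 × 30 = 60.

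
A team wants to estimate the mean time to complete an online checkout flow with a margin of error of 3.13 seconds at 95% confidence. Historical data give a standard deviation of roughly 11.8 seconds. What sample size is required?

55

For a mean, the margin of error is E = z·σ/√n, so n = (zσ/E)².
At 95% confidence, z = 1.960.
n = (1.960 × 11.8 / 3.13)² = 54.60
Round up: n = 55.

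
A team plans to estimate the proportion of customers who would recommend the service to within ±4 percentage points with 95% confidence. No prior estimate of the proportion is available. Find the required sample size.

For a proportion with margin E = 0.04 at 95% confidence, z = 1.960.
With no prior estimate, use p = 0.5, which maximizes p(1−p) at 0.25.
n = 0.25 × (z/E)² = 0.25 × (1.960/0.04)² = 600.25
Round up: n = 601.

n = 601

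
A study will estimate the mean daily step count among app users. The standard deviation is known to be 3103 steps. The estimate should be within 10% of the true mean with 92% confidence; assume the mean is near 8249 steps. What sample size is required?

44

For a mean, the margin of error is E = z·σ/√n, so n = (zσ/E)².
At 92% confidence, z = 1.751.
E = 10% of 8249 = 824.9 steps.
n = (1.751 × 3103 / 824.9)² = 43.38
Round up: n = 44.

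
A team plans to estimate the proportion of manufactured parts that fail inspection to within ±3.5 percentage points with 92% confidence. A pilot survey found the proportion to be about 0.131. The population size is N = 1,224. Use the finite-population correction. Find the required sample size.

For a proportion with margin E = 0.035 at 92% confidence, z = 1.751.
n = p̂(1−p̂)(z/E)² = 0.131 × 0.869 × (1.751/0.035)² = 284.92 — call this n₀.
Finite-population correction with N = 1,224: n = n₀ / (1 + (n₀−1)/N) = 284.92 / 1.232 = 231.27
Round up: n = 232.

232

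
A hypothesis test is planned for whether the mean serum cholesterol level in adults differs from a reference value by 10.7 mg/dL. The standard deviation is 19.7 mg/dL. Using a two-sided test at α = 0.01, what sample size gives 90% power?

51

For a one-sample z-test, n = ((z_{α/2} + z_β)·σ/δ)².
z_{α/2} = 2.576 (two-sided α = 0.01); z_β = 1.282 (power 90% → β = 0.1).
n = (3.858 × 19.7 / 10.7)² = 50.45
Round up: n = 51.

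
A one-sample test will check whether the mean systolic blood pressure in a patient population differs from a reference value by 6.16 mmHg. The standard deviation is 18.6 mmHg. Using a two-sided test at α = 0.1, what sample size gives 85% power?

For a one-sample z-test, n = ((z_{α/2} + z_β)·σ/δ)².
z_{α/2} = 1.645 (two-sided α = 0.1); z_β = 1.036 (power 85% → β = 0.15).
n = (2.681 × 18.6 / 6.16)² = 65.53
Round up: n = 66.

66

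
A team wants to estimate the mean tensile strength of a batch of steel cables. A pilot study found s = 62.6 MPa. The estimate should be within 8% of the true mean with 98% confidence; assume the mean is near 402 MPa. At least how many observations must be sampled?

21

For a mean, the margin of error is E = z·σ/√n, so n = (zσ/E)².
At 98% confidence, z = 2.326.
E = 8% of 402 = 32.16 MPa.
n = (2.326 × 62.6 / 32.16)² = 20.50
Round up: n = 21.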